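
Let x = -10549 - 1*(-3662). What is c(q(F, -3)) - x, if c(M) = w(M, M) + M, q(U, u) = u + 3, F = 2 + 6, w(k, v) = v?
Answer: 6887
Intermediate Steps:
F = 8
q(U, u) = 3 + u
c(M) = 2*M (c(M) = M + M = 2*M)
x = -6887 (x = -10549 + 3662 = -6887)
c(q(F, -3)) - x = 2*(3 - 3) - 1*(-6887) = 2*0 + 6887 = 0 + 6887 = 6887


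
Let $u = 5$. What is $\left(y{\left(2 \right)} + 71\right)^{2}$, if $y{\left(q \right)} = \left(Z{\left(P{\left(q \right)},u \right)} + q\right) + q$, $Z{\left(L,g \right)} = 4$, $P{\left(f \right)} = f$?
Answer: $6241$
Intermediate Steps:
$y{\left(q \right)} = 4 + 2 q$ ($y{\left(q \right)} = \left(4 + q\right) + q = 4 + 2 q$)
$\left(y{\left(2 \right)} + 71\right)^{2} = \left(\left(4 + 2 \cdot 2\right) + 71\right)^{2} = \left(\left(4 + 4\right) + 71\right)^{2} = \left(8 + 71\right)^{2} = 79^{2} = 6241$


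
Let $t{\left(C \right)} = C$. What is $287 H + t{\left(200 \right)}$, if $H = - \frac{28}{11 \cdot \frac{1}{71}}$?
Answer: $- \frac{568356}{11} \approx -51669.0$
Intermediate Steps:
$H = - \frac{1988}{11}$ ($H = - \frac{28}{11 \cdot \frac{1}{71}} = - \frac{28}{\frac{11}{71}} = \left(-28\right) \frac{71}{11} = - \frac{1988}{11} \approx -180.73$)
$287 H + t{\left(200 \right)} = 287 \left(- \frac{1988}{11}\right) + 200 = - \frac{570556}{11} + 200 = - \frac{568356}{11}$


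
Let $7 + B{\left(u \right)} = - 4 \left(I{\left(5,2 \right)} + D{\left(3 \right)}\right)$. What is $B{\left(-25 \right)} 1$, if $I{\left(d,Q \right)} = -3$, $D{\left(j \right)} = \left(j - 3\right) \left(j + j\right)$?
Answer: $5$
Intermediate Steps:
$D{\left(j \right)} = 2 j \left(-3 + j\right)$ ($D{\left(j \right)} = \left(-3 + j\right) 2 j = 2 j \left(-3 + j\right)$)
$B{\left(u \right)} = 5$ ($B{\left(u \right)} = -7 - 4 \left(-3 + 2 \cdot 3 \left(-3 + 3\right)\right) = -7 - 4 \left(-3 + 2 \cdot 3 \cdot 0\right) = -7 - 4 \left(-3 + 0\right) = -7 - -12 = -7 + 12 = 5$)
$B{\left(-25 \right)} 1 = 5 \cdot 1 = 5$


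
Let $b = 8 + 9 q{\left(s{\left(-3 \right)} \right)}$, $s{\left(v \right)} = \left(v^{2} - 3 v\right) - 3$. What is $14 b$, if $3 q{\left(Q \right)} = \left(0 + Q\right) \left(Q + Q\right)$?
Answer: $19012$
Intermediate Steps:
$s{\left(v \right)} = -3 + v^{2} - 3 v$
$q{\left(Q \right)} = \frac{2 Q^{2}}{3}$ ($q{\left(Q \right)} = \frac{\left(0 + Q\right) \left(Q + Q\right)}{3} = \frac{Q 2 Q}{3} = \frac{2 Q^{2}}{3}$)
$b = 1358$ ($b = 8 + 9 \frac{2 \left(-3 + \left(-3\right)^{2} - -9\right)^{2}}{3} = 8 + 9 \frac{2 \left(-3 + 9 + 9\right)^{2}}{3} = 8 + 9 \frac{2 \cdot 15^{2}}{3} = 8 + 9 \cdot \frac{2}{3} \cdot 225 = 8 + 9 \cdot 150 = 8 + 1350 = 1358$)
$14 b = 14 \cdot 1358 = 19012$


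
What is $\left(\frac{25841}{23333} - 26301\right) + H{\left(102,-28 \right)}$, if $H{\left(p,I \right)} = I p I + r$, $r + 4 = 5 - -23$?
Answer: $\frac{1252797944}{23333} \approx 53692.0$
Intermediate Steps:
$r = 24$ ($r = -4 + \left(5 - -23\right) = -4 + \left(5 + 23\right) = -4 + 28 = 24$)
$H{\left(p,I \right)} = 24 + p I^{2}$ ($H{\left(p,I \right)} = I p I + 24 = p I^{2} + 24 = 24 + p I^{2}$)
$\left(\frac{25841}{23333} - 26301\right) + H{\left(102,-28 \right)} = \left(\frac{25841}{23333} - 26301\right) + \left(24 + 102 \left(-28\right)^{2}\right) = \left(25841 \cdot \frac{1}{23333} - 26301\right) + \left(24 + 102 \cdot 784\right) = \left(\frac{25841}{23333} - 26301\right) + \left(24 + 79968\right) = - \frac{613655392}{23333} + 79992 = \frac{1252797944}{23333}$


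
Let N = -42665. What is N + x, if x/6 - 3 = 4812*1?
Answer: -13775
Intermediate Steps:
x = 28890 (x = 18 + 6*(4812*1) = 18 + 6*4812 = 18 + 28872 = 28890)
N + x = -42665 + 28890 = -13775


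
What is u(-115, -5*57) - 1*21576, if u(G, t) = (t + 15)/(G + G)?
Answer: -496221/23 ≈ -21575.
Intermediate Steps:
u(G, t) = (15 + t)/(2*G) (u(G, t) = (15 + t)/((2*G)) = (15 + t)*(1/(2*G)) = (15 + t)/(2*G))
u(-115, -5*57) - 1*21576 = (1/2)*(15 - 5*57)/(-115) - 1*21576 = (1/2)*(-1/115)*(15 - 285) - 21576 = (1/2)*(-1/115)*(-270) - 21576 = 27/23 - 21576 = -496221/23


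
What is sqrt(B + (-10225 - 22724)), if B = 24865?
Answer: 2*I*sqrt(2021) ≈ 89.911*I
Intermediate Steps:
sqrt(B + (-10225 - 22724)) = sqrt(24865 + (-10225 - 22724)) = sqrt(24865 - 32949) = sqrt(-8084) = 2*I*sqrt(2021)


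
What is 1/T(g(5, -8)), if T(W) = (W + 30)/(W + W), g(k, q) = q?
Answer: -8/11 ≈ -0.72727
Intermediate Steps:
T(W) = (30 + W)/(2*W) (T(W) = (30 + W)/((2*W)) = (30 + W)*(1/(2*W)) = (30 + W)/(2*W))
1/T(g(5, -8)) = 1/((½)*(30 - 8)/(-8)) = 1/((½)*(-⅛)*22) = 1/(-11/8) = -8/11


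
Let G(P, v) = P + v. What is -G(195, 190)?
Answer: -385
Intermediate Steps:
-G(195, 190) = -(195 + 190) = -1*385 = -385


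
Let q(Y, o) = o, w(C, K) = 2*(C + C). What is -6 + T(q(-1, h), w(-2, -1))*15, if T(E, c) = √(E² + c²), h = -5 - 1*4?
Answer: -6 + 15*√145 ≈ 174.62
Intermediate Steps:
w(C, K) = 4*C (w(C, K) = 2*(2*C) = 4*C)
h = -9 (h = -5 - 4 = -9)
-6 + T(q(-1, h), w(-2, -1))*15 = -6 + √((-9)² + (4*(-2))²)*15 = -6 + √(81 + (-8)²)*15 = -6 + √(81 + 64)*15 = -6 + √145*15 = -6 + 15*√145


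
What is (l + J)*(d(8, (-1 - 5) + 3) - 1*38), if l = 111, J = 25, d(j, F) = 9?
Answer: -3944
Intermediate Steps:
(l + J)*(d(8, (-1 - 5) + 3) - 1*38) = (111 + 25)*(9 - 1*38) = 136*(9 - 38) = 136*(-29) = -3944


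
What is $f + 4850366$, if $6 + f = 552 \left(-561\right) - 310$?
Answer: $4540378$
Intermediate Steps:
$f = -309988$ ($f = -6 + \left(552 \left(-561\right) - 310\right) = -6 - 309982 = -309988$)
$f + 4850366 = -309988 + 4850366 = 4540378$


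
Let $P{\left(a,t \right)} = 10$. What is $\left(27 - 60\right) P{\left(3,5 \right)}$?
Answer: $-330$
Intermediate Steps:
$\left(27 - 60\right) P{\left(3,5 \right)} = \left(27 - 60\right) 10 = \left(-33\right) 10 = -330$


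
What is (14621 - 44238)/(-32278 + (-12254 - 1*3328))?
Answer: 29617/47860 ≈ 0.61883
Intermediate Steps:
(14621 - 44238)/(-32278 + (-12254 - 1*3328)) = -29617/(-32278 + (-12254 - 3328)) = -29617/(-32278 - 15582) = -29617/(-47860) = -29617*(-1/47860) = 29617/47860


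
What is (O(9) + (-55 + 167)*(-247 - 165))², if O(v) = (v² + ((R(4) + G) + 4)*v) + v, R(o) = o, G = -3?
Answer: 2116828081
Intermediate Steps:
O(v) = v² + 6*v (O(v) = (v² + ((4 - 3) + 4)*v) + v = (v² + (1 + 4)*v) + v = (v² + 5*v) + v = v² + 6*v)
(O(9) + (-55 + 167)*(-247 - 165))² = (9*(6 + 9) + (-55 + 167)*(-247 - 165))² = (9*15 + 112*(-412))² = (135 - 46144)² = (-46009)² = 2116828081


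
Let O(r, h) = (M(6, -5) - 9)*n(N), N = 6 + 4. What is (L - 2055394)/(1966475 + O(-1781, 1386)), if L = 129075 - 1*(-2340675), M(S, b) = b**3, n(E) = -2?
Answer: 414356/1966743 ≈ 0.21068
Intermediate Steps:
N = 10
O(r, h) = 268 (O(r, h) = ((-5)**3 - 9)*(-2) = (-125 - 9)*(-2) = -134*(-2) = 268)
L = 2469750 (L = 129075 + 2340675 = 2469750)
(L - 2055394)/(1966475 + O(-1781, 1386)) = (2469750 - 2055394)/(1966475 + 268) = 414356/1966743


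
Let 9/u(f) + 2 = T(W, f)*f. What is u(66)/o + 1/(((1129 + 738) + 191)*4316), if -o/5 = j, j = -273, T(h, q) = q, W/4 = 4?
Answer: 22471/13812020040 ≈ 1.6269e-6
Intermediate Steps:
W = 16 (W = 4*4 = 16)
u(f) = 9/(-2 + f²) (u(f) = 9/(-2 + f*f) = 9/(-2 + f²))
o = 1365 (o = -5*(-273) = 1365)
u(66)/o + 1/(((1129 + 738) + 191)*4316) = (9/(-2 + 66²))/1365 + 1/(((1129 + 738) + 191)*4316) = (9/(-2 + 4356))*(1/1365) + (1/4316)/(1867 + 191) = (9/4354)*(1/1365) + (1/4316)/2058 = (9*(1/4354))*(1/1365) + (1/2058)*(1/4316) = (9/4354)*(1/1365) + 1/8882328 = 3/1981070 + 1/8882328 = 22471/13812020040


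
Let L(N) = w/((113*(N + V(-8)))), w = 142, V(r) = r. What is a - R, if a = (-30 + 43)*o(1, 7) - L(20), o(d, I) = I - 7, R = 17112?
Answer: -11602007/678 ≈ -17112.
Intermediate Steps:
o(d, I) = -7 + I
L(N) = 142/(-904 + 113*N) (L(N) = 142/((113*(N - 8))) = 142/((113*(-8 + N))) = 142/(-904 + 113*N))
a = -71/678 (a = (-30 + 43)*(-7 + 7) - 142/(113*(-8 + 20)) = 13*0 - 142/(113*12) = 0 - 142/(113*12) = 0 - 1*71/678 = 0 - 71/678 = -71/678 ≈ -0.10472)
a - R = -71/678 - 1*17112 = -71/678 - 17112 = -11602007/678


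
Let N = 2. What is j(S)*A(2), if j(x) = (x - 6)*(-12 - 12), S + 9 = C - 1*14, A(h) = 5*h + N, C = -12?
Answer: 11808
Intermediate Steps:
A(h) = 2 + 5*h (A(h) = 5*h + 2 = 2 + 5*h)
S = -35 (S = -9 + (-12 - 1*14) = -9 + (-12 - 14) = -9 - 26 = -35)
j(x) = 144 - 24*x (j(x) = (-6 + x)*(-24) = 144 - 24*x)
j(S)*A(2) = (144 - 24*(-35))*(2 + 5*2) = (144 + 840)*(2 + 10) = 984*12 = 11808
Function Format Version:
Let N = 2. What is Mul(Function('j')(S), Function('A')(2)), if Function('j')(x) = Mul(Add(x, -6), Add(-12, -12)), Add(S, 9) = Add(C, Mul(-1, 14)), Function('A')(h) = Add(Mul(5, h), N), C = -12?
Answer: 11808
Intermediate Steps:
Function('A')(h) = Add(2, Mul(5, h)) (Function('A')(h) = Add(Mul(5, h), 2) = Add(2, Mul(5, h)))
S = -35 (S = Add(-9, Add(-12, Mul(-1, 14))) = Add(-9, Add(-12, -14)) = Add(-9, -26) = -35)
Function('j')(x) = Add(144, Mul(-24, x)) (Function('j')(x) = Mul(Add(-6, x), -24) = Add(144, Mul(-24, x)))
Mul(Function('j')(S), Function('A')(2)) = Mul(Add(144, Mul(-24, -35)), Add(2, Mul(5, 2))) = Mul(Add(144, 840), Add(2, 10)) = Mul(984, 12) = 11808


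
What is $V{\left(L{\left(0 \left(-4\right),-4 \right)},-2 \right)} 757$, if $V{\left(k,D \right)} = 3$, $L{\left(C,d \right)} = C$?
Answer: $2271$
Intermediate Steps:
$V{\left(L{\left(0 \left(-4\right),-4 \right)},-2 \right)} 757 = 3 \cdot 757 = 2271$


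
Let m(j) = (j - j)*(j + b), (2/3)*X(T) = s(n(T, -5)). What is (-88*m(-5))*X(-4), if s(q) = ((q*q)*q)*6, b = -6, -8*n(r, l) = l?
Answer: 0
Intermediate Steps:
n(r, l) = -l/8
s(q) = 6*q**3 (s(q) = (q**2*q)*6 = q**3*6 = 6*q**3)
X(T) = 1125/512 (X(T) = 3*(6*(-1/8*(-5))**3)/2 = 3*(6*(5/8)**3)/2 = 3*(6*(125/512))/2 = (3/2)*(375/256) = 1125/512)
m(j) = 0 (m(j) = (j - j)*(j - 6) = 0*(-6 + j) = 0)
(-88*m(-5))*X(-4) = -88*0*(1125/512) = 0*(1125/512) = 0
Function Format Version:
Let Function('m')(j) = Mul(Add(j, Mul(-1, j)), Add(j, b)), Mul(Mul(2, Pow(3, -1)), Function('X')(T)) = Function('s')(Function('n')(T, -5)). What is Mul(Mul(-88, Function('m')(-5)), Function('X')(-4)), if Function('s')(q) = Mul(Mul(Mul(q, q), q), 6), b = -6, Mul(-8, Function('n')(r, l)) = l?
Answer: 0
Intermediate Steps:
Function('n')(r, l) = Mul(Rational(-1, 8), l)
Function('s')(q) = Mul(6, Pow(q, 3)) (Function('s')(q) = Mul(Mul(Pow(q, 2), q), 6) = Mul(Pow(q, 3), 6) = Mul(6, Pow(q, 3)))
Function('X')(T) = Rational(1125, 512) (Function('X')(T) = Mul(Rational(3, 2), Mul(6, Pow(Mul(Rational(-1, 8), -5), 3))) = Mul(Rational(3, 2), Mul(6, Pow(Rational(5, 8), 3))) = Mul(Rational(3, 2), Mul(6, Rational(125, 512))) = Mul(Rational(3, 2), Rational(375, 256)) = Rational(1125, 512))
Function('m')(j) = 0 (Function('m')(j) = Mul(Add(j, Mul(-1, j)), Add(j, -6)) = Mul(0, Add(-6, j)) = 0)
Mul(Mul(-88, Function('m')(-5)), Function('X')(-4)) = Mul(Mul(-88, 0), Rational(1125, 512)) = Mul(0, Rational(1125, 512)) = 0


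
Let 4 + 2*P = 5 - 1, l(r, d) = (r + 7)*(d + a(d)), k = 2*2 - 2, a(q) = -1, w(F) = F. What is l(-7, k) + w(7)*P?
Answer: 0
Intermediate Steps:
k = 2 (k = 4 - 2 = 2)
l(r, d) = (-1 + d)*(7 + r) (l(r, d) = (r + 7)*(d - 1) = (7 + r)*(-1 + d) = (-1 + d)*(7 + r))
P = 0 (P = -2 + (5 - 1)/2 = -2 + (½)*4 = -2 + 2 = 0)
l(-7, k) + w(7)*P = (-7 - 1*(-7) + 7*2 + 2*(-7)) + 7*0 = (-7 + 7 + 14 - 14) + 0 = 0 + 0 = 0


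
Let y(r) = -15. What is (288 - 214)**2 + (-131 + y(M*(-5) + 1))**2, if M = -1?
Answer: 26792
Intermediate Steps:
(288 - 214)**2 + (-131 + y(M*(-5) + 1))**2 = (288 - 214)**2 + (-131 - 15)**2 = 74**2 + (-146)**2 = 5476 + 21316 = 26792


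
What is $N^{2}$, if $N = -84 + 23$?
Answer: $3721$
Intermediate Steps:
$N = -61$
$N^{2} = \left(-61\right)^{2} = 3721$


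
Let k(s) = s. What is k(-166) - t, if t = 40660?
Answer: -40826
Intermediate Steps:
k(-166) - t = -166 - 1*40660 = -166 - 40660 = -40826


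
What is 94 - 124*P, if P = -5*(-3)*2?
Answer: -3626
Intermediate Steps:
P = 30 (P = 15*2 = 30)
94 - 124*P = 94 - 124*30 = 94 - 3720 = -3626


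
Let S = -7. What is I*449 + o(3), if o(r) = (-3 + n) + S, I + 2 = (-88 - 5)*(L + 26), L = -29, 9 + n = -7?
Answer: 124347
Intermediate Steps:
n = -16 (n = -9 - 7 = -16)
I = 277 (I = -2 + (-88 - 5)*(-29 + 26) = -2 - 93*(-3) = -2 + 279 = 277)
o(r) = -26 (o(r) = (-3 - 16) - 7 = -19 - 7 = -26)
I*449 + o(3) = 277*449 - 26 = 124373 - 26 = 124347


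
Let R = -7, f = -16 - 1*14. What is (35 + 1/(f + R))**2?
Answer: 1674436/1369 ≈ 1223.1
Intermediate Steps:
f = -30 (f = -16 - 14 = -30)
(35 + 1/(f + R))**2 = (35 + 1/(-30 - 7))**2 = (35 + 1/(-37))**2 = (35 - 1/37)**2 = (1294/37)**2 = 1674436/1369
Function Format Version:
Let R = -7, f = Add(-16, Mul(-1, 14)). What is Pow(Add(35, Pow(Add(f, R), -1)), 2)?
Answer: Rational(1674436, 1369) ≈ 1223.1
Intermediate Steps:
f = -30 (f = Add(-16, -14) = -30)
Pow(Add(35, Pow(Add(f, R), -1)), 2) = Pow(Add(35, Pow(Add(-30, -7), -1)), 2) = Pow(Add(35, Pow(-37, -1)), 2) = Pow(Add(35, Rational(-1, 37)), 2) = Pow(Rational(1294, 37), 2) = Rational(1674436, 1369)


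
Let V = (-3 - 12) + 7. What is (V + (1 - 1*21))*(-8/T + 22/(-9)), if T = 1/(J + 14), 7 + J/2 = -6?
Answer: -23576/9 ≈ -2619.6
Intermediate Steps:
J = -26 (J = -14 + 2*(-6) = -14 - 12 = -26)
T = -1/12 (T = 1/(-26 + 14) = 1/(-12) = -1/12 ≈ -0.083333)
V = -8 (V = -15 + 7 = -8)
(V + (1 - 1*21))*(-8/T + 22/(-9)) = (-8 + (1 - 1*21))*(-8/(-1/12) + 22/(-9)) = (-8 + (1 - 21))*(-8*(-12) + 22*(-1/9)) = (-8 - 20)*(96 - 22/9) = -28*842/9 = -23576/9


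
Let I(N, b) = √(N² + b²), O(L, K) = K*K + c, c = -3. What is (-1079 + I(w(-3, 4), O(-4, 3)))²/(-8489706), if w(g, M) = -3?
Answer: -582143/4244853 + 1079*√5/1414951 ≈ -0.13544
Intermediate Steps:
O(L, K) = -3 + K² (O(L, K) = K*K - 3 = K² - 3 = -3 + K²)
(-1079 + I(w(-3, 4), O(-4, 3)))²/(-8489706) = (-1079 + √((-3)² + (-3 + 3²)²))²/(-8489706) = (-1079 + √(9 + (-3 + 9)²))²*(-1/8489706) = (-1079 + √(9 + 6²))²*(-1/8489706) = (-1079 + √(9 + 36))²*(-1/8489706) = (-1079 + √45)²*(-1/8489706) = (-1079 + 3*√5)²*(-1/8489706) = -(-1079 + 3*√5)²/8489706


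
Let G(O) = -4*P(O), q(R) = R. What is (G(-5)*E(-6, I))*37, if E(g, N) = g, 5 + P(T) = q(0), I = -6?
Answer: -4440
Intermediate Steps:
P(T) = -5 (P(T) = -5 + 0 = -5)
G(O) = 20 (G(O) = -4*(-5) = 20)
(G(-5)*E(-6, I))*37 = (20*(-6))*37 = -120*37 = -4440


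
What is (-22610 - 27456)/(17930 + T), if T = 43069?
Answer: -50066/60999 ≈ -0.82077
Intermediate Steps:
(-22610 - 27456)/(17930 + T) = (-22610 - 27456)/(17930 + 43069) = -50066/60999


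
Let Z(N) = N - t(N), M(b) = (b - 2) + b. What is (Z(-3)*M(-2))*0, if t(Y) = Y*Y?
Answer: 0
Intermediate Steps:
t(Y) = Y**2
M(b) = -2 + 2*b (M(b) = (-2 + b) + b = -2 + 2*b)
Z(N) = N - N**2
(Z(-3)*M(-2))*0 = ((-3*(1 - 1*(-3)))*(-2 + 2*(-2)))*0 = ((-3*(1 + 3))*(-2 - 4))*0 = (-3*4*(-6))*0 = -12*(-6)*0 = 72*0 = 0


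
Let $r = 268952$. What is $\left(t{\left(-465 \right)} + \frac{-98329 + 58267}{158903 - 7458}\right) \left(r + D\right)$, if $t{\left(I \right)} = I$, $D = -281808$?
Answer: $\frac{905859304872}{151445} \approx 5.9814 \cdot 10^{6}$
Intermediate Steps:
$\left(t{\left(-465 \right)} + \frac{-98329 + 58267}{158903 - 7458}\right) \left(r + D\right) = \left(-465 + \frac{-98329 + 58267}{158903 - 7458}\right) \left(268952 - 281808\right) = \left(-465 - \frac{40062}{151445}\right) \left(-12856\right) = \left(- \frac{70461987}{151445}\right) \left(-12856\right) = \frac{905859304872}{151445}$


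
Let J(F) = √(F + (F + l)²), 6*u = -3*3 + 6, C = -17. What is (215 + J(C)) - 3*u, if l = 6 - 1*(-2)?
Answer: 449/2 ≈ 224.50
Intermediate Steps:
l = 8 (l = 6 + 2 = 8)
u = -½ (u = (-3*3 + 6)/6 = (-9 + 6)/6 = (⅙)*(-3) = -½ ≈ -0.50000)
J(F) = √(F + (8 + F)²) (J(F) = √(F + (F + 8)²) = √(F + (8 + F)²))
(215 + J(C)) - 3*u = (215 + √(-17 + (8 - 17)²)) - 3*(-½) = (215 + √(-17 + (-9)²)) + 3/2 = (215 + √(-17 + 81)) + 3/2 = (215 + √64) + 3/2 = (215 + 8) + 3/2 = 223 + 3/2 = 449/2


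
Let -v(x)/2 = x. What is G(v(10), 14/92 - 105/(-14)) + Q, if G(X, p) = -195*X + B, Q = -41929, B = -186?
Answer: -38215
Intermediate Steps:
v(x) = -2*x
G(X, p) = -186 - 195*X (G(X, p) = -195*X - 186 = -186 - 195*X)
G(v(10), 14/92 - 105/(-14)) + Q = (-186 - (-390)*10) - 41929 = (-186 - 195*(-20)) - 41929 = (-186 + 3900) - 41929 = 3714 - 41929 = -38215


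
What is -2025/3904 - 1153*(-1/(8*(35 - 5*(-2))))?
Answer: 471539/175680 ≈ 2.6841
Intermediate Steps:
-2025/3904 - 1153*(-1/(8*(35 - 5*(-2)))) = -2025*1/3904 - 1153*(-1/(8*(35 + 10))) = -2025/3904 - 1153/((-8*45)) = -2025/3904 - 1153/(-360) = -2025/3904 - 1153*(-1/360) = -2025/3904 + 1153/360 = 471539/175680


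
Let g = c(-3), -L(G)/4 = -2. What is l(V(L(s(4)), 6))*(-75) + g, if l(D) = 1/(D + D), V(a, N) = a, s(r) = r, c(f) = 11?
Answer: 101/16 ≈ 6.3125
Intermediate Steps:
L(G) = 8 (L(G) = -4*(-2) = 8)
g = 11
l(D) = 1/(2*D)
l(V(L(s(4)), 6))*(-75) + g = ((½)/8)*(-75) + 11 = ((½)*(⅛))*(-75) + 11 = (1/16)*(-75) + 11 = -75/16 + 11 = 101/16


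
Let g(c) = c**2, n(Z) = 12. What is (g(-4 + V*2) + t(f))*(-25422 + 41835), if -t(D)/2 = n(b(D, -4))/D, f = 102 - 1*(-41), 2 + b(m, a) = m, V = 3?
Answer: 8994324/143 ≈ 62897.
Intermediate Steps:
b(m, a) = -2 + m
f = 143 (f = 102 + 41 = 143)
t(D) = -24/D
(g(-4 + V*2) + t(f))*(-25422 + 41835) = ((-4 + 3*2)**2 - 24/143)*(-25422 + 41835) = ((-4 + 6)**2 - 24*1/143)*16413 = (2**2 - 24/143)*16413 = (4 - 24/143)*16413 = (548/143)*16413 = 8994324/143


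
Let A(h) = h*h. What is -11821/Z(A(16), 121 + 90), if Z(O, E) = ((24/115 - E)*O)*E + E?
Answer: 1359415/1309377591 ≈ 0.0010382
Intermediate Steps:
A(h) = h**2
Z(O, E) = E + E*O*(24/115 - E) (Z(O, E) = ((24*(1/115) - E)*O)*E + E = ((24/115 - E)*O)*E + E = (O*(24/115 - E))*E + E = E*O*(24/115 - E) + E = E + E*O*(24/115 - E))
-11821/Z(A(16), 121 + 90) = -11821*115/((121 + 90)*(115 + 24*16**2 - 115*(121 + 90)*16**2)) = -11821*115/(211*(115 + 24*256 - 115*211*256)) = -11821*115/(211*(115 + 6144 - 6211840)) = -11821/((1/115)*211*(-6205581)) = -11821/(-1309377591/115) = -11821*(-115/1309377591) = 1359415/1309377591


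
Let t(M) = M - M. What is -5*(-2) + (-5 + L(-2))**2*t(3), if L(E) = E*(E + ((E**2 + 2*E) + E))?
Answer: 10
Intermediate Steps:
t(M) = 0
L(E) = E*(E**2 + 4*E) (L(E) = E*(E + (E**2 + 3*E)) = E*(E**2 + 4*E))
-5*(-2) + (-5 + L(-2))**2*t(3) = -5*(-2) + (-5 + (-2)**2*(4 - 2))**2*0 = 10 + (-5 + 4*2)**2*0 = 10 + (-5 + 8)**2*0 = 10 + 3**2*0 = 10 + 9*0 = 10 + 0 = 10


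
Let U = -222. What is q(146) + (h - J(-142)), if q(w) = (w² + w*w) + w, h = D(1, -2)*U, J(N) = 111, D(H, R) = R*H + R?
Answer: 43555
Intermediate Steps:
D(H, R) = R + H*R (D(H, R) = H*R + R = R + H*R)
h = 888 (h = -2*(1 + 1)*(-222) = -2*2*(-222) = -4*(-222) = 888)
q(w) = w + 2*w² (q(w) = (w² + w²) + w = 2*w² + w = w + 2*w²)
q(146) + (h - J(-142)) = 146*(1 + 2*146) + (888 - 1*111) = 146*(1 + 292) + (888 - 111) = 146*293 + 777 = 42778 + 777 = 43555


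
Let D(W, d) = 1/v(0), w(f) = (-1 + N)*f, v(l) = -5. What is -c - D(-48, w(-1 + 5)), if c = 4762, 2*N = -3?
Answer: -23809/5 ≈ -4761.8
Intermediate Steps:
N = -3/2 (N = (½)*(-3) = -3/2 ≈ -1.5000)
w(f) = -5*f/2 (w(f) = (-1 - 3/2)*f = -5*f/2)
D(W, d) = -⅕ (D(W, d) = 1/(-5) = -⅕)
-c - D(-48, w(-1 + 5)) = -1*4762 - 1*(-⅕) = -4762 + ⅕ = -23809/5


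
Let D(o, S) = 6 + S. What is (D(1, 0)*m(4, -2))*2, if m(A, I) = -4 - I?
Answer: -24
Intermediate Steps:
(D(1, 0)*m(4, -2))*2 = ((6 + 0)*(-4 - 1*(-2)))*2 = (6*(-4 + 2))*2 = (6*(-2))*2 = -12*2 = -24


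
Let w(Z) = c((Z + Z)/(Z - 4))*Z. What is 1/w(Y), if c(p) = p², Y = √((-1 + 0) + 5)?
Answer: ⅛ ≈ 0.12500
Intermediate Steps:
Y = 2 (Y = √(-1 + 5) = √4 = 2)
w(Z) = 4*Z³/(-4 + Z)² (w(Z) = ((Z + Z)/(Z - 4))²*Z = ((2*Z)/(-4 + Z))²*Z = (2*Z/(-4 + Z))²*Z = (4*Z²/(-4 + Z)²)*Z = 4*Z³/(-4 + Z)²)
1/w(Y) = 1/(4*2³/(-4 + 2)²) = 1/(4*8/(-2)²) = 1/(4*8*(¼)) = 1/8 = ⅛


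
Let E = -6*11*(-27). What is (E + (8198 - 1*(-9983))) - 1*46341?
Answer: -26378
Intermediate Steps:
E = 1782 (E = -66*(-27) = 1782)
(E + (8198 - 1*(-9983))) - 1*46341 = (1782 + (8198 - 1*(-9983))) - 1*46341 = (1782 + (8198 + 9983)) - 46341 = (1782 + 18181) - 46341 = 19963 - 46341 = -26378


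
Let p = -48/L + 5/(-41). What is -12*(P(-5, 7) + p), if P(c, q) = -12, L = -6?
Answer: 2028/41 ≈ 49.463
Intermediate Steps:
p = 323/41 (p = -48/(-6) + 5/(-41) = -48*(-1/6) + 5*(-1/41) = 8 - 5/41 = 323/41 ≈ 7.8781)
-12*(P(-5, 7) + p) = -12*(-12 + 323/41) = -12*(-169/41) = 2028/41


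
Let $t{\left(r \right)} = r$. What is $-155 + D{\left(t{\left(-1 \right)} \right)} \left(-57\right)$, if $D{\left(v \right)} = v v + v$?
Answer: $-155$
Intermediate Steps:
$D{\left(v \right)} = v + v^{2}$ ($D{\left(v \right)} = v^{2} + v = v + v^{2}$)
$-155 + D{\left(t{\left(-1 \right)} \right)} \left(-57\right) = -155 + - (1 - 1) \left(-57\right) = -155 + \left(-1\right) 0 \left(-57\right) = -155 + 0 \left(-57\right) = -155 + 0 = -155$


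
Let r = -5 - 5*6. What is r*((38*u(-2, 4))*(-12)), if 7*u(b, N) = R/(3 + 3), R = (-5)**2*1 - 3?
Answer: 8360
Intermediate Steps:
R = 22 (R = 25*1 - 3 = 25 - 3 = 22)
u(b, N) = 11/21 (u(b, N) = (22/(3 + 3))/7 = (22/6)/7 = (22*(1/6))/7 = (1/7)*(11/3) = 11/21)
r = -35 (r = -5 - 30 = -35)
r*((38*u(-2, 4))*(-12)) = -35*38*(11/21)*(-12) = -2090*(-12)/3 = -35*(-1672/7) = 8360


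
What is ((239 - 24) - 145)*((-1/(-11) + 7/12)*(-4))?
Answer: -6230/33 ≈ -188.79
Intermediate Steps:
((239 - 24) - 145)*((-1/(-11) + 7/12)*(-4)) = (215 - 145)*((-1*(-1/11) + 7*(1/12))*(-4)) = 70*((1/11 + 7/12)*(-4)) = 70*((89/132)*(-4)) = 70*(-89/33) = -6230/33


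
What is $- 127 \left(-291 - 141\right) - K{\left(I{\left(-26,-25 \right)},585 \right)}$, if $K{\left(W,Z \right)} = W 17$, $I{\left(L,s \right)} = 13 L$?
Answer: $60610$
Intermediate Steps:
$K{\left(W,Z \right)} = 17 W$
$- 127 \left(-291 - 141\right) - K{\left(I{\left(-26,-25 \right)},585 \right)} = - 127 \left(-291 - 141\right) - 17 \cdot 13 \left(-26\right) = \left(-127\right) \left(-432\right) - 17 \left(-338\right) = 54864 - -5746 = 54864 + 5746 = 60610$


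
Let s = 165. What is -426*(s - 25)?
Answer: -59640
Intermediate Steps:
-426*(s - 25) = -426*(165 - 25) = -426*140 = -59640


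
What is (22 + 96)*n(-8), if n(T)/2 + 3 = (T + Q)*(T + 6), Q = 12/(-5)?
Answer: 21004/5 ≈ 4200.8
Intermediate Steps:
Q = -12/5 (Q = 12*(-⅕) = -12/5 ≈ -2.4000)
n(T) = -6 + 2*(6 + T)*(-12/5 + T) (n(T) = -6 + 2*((T - 12/5)*(T + 6)) = -6 + 2*((-12/5 + T)*(6 + T)) = -6 + 2*((6 + T)*(-12/5 + T)) = -6 + 2*(6 + T)*(-12/5 + T))
(22 + 96)*n(-8) = (22 + 96)*(-174/5 + 2*(-8)² + (36/5)*(-8)) = 118*(-174/5 + 2*64 - 288/5) = 118*(-174/5 + 128 - 288/5) = 118*(178/5) = 21004/5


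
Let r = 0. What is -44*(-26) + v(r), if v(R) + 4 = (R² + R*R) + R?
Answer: 1140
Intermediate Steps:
v(R) = -4 + R + 2*R² (v(R) = -4 + ((R² + R*R) + R) = -4 + ((R² + R²) + R) = -4 + (2*R² + R) = -4 + (R + 2*R²) = -4 + R + 2*R²)
-44*(-26) + v(r) = -44*(-26) + (-4 + 0 + 2*0²) = 1144 + (-4 + 0 + 2*0) = 1144 + (-4 + 0 + 0) = 1144 - 4 = 1140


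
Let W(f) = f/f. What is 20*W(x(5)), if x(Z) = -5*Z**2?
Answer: 20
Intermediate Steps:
W(f) = 1
20*W(x(5)) = 20*1 = 20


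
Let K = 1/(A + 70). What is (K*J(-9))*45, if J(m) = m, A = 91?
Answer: -405/161 ≈ -2.5155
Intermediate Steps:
K = 1/161 (K = 1/(91 + 70) = 1/161 ≈ 0.0062112)
(K*J(-9))*45 = ((1/161)*(-9))*45 = -9/161*45 = -405/161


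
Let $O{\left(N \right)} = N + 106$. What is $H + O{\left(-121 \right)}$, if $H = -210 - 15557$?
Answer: $-15782$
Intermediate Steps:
$O{\left(N \right)} = 106 + N$
$H = -15767$
$H + O{\left(-121 \right)} = -15767 + \left(106 - 121\right) = -15767 - 15 = -15782$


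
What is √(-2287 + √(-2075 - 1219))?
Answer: √(-2287 + 3*I*√366) ≈ 0.6 + 47.826*I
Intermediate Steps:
√(-2287 + √(-2075 - 1219)) = √(-2287 + √(-3294)) = √(-2287 + 3*I*√366)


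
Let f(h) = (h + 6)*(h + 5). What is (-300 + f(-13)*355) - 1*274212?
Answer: -254632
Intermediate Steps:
f(h) = (5 + h)*(6 + h) (f(h) = (6 + h)*(5 + h) = (5 + h)*(6 + h))
(-300 + f(-13)*355) - 1*274212 = (-300 + (30 + (-13)² + 11*(-13))*355) - 1*274212 = (-300 + (30 + 169 - 143)*355) - 274212 = (-300 + 56*355) - 274212 = (-300 + 19880) - 274212 = 19580 - 274212 = -254632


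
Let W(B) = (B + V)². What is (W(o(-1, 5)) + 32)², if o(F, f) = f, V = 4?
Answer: 12769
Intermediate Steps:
W(B) = (4 + B)² (W(B) = (B + 4)² = (4 + B)²)
(W(o(-1, 5)) + 32)² = ((4 + 5)² + 32)² = (9² + 32)² = (81 + 32)² = 113² = 12769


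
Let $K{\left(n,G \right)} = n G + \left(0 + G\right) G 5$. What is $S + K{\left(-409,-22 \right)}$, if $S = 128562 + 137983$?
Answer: $277963$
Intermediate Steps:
$S = 266545$
$K{\left(n,G \right)} = 5 G^{2} + G n$ ($K{\left(n,G \right)} = G n + G G 5 = G n + G^{2} \cdot 5 = G n + 5 G^{2} = 5 G^{2} + G n$)
$S + K{\left(-409,-22 \right)} = 266545 - 22 \left(-409 + 5 \left(-22\right)\right) = 266545 - 22 \left(-409 - 110\right) = 266545 - -11418 = 266545 + 11418 = 277963$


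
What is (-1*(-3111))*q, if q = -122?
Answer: -379542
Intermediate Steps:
(-1*(-3111))*q = -1*(-3111)*(-122) = 3111*(-122) = -379542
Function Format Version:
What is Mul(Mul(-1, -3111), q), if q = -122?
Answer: -379542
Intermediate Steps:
Mul(Mul(-1, -3111), q) = Mul(Mul(-1, -3111), -122) = Mul(3111, -122) = -379542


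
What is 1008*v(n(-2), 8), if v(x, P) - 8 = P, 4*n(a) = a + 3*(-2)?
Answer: 16128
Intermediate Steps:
n(a) = -3/2 + a/4 (n(a) = (a + 3*(-2))/4 = (a - 6)/4 = (-6 + a)/4 = -3/2 + a/4)
v(x, P) = 8 + P
1008*v(n(-2), 8) = 1008*(8 + 8) = 1008*16 = 16128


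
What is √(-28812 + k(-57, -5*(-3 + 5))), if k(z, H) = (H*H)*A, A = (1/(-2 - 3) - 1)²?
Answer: 2*I*√7167 ≈ 169.32*I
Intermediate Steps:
A = 36/25 (A = (1/(-5) - 1)² = (-⅕ - 1)² = (-6/5)² = 36/25 ≈ 1.4400)
k(z, H) = 36*H²/25 (k(z, H) = (H*H)*(36/25) = H²*(36/25) = 36*H²/25)
√(-28812 + k(-57, -5*(-3 + 5))) = √(-28812 + 36*(-5*(-3 + 5))²/25) = √(-28812 + 36*(-5*2)²/25) = √(-28812 + (36/25)*(-10)²) = √(-28812 + (36/25)*100) = √(-28812 + 144) = √(-28668) = 2*I*√7167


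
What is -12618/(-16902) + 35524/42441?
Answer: 21036059/13284033 ≈ 1.5836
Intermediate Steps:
-12618/(-16902) + 35524/42441 = -12618*(-1/16902) + 35524*(1/42441) = 701/939 + 35524/42441 = 21036059/13284033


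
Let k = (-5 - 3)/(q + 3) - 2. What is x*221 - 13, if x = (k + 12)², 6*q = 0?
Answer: 106847/9 ≈ 11872.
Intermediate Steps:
q = 0 (q = (⅙)*0 = 0)
k = -14/3 (k = (-5 - 3)/(0 + 3) - 2 = -8/3 - 2 = -14/3 ≈ -4.6667)
x = 484/9 (x = (-14/3 + 12)² = (22/3)² = 484/9 ≈ 53.778)
x*221 - 13 = (484/9)*221 - 13 = 106964/9 - 13 = 106847/9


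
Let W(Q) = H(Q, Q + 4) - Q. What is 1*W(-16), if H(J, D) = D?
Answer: 4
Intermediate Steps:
W(Q) = 4 (W(Q) = (Q + 4) - Q = (4 + Q) - Q = 4)
1*W(-16) = 1*4 = 4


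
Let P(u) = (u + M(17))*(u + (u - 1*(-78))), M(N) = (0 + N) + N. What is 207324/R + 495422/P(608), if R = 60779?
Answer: 101172626045/25246016346 ≈ 4.0075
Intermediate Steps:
M(N) = 2*N (M(N) = N + N = 2*N)
P(u) = (34 + u)*(78 + 2*u) (P(u) = (u + 2*17)*(u + (u - 1*(-78))) = (u + 34)*(u + (u + 78)) = (34 + u)*(u + (78 + u)) = (34 + u)*(78 + 2*u))
207324/R + 495422/P(608) = 207324/60779 + 495422/(2652 + 2*608² + 146*608) = 207324*(1/60779) + 495422/(2652 + 2*369664 + 88768) = 207324/60779 + 495422/(2652 + 739328 + 88768) = 207324/60779 + 495422/830748 = 207324/60779 + 495422*(1/830748) = 207324/60779 + 247711/415374 = 101172626045/25246016346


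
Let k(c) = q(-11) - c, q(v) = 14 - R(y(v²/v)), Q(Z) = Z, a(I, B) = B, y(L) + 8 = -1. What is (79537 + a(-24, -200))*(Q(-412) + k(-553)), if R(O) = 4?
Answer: 11979887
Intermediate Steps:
y(L) = -9 (y(L) = -8 - 1 = -9)
q(v) = 10 (q(v) = 14 - 1*4 = 14 - 4 = 10)
k(c) = 10 - c
(79537 + a(-24, -200))*(Q(-412) + k(-553)) = (79537 - 200)*(-412 + (10 - 1*(-553))) = 79337*(-412 + (10 + 553)) = 79337*(-412 + 563) = 79337*151 = 11979887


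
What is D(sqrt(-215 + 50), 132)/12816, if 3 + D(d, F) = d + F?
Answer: 43/4272 + I*sqrt(165)/12816 ≈ 0.010066 + 0.0010023*I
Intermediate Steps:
D(d, F) = -3 + F + d (D(d, F) = -3 + (d + F) = -3 + (F + d) = -3 + F + d)
D(sqrt(-215 + 50), 132)/12816 = (-3 + 132 + sqrt(-215 + 50))/12816 = (-3 + 132 + sqrt(-165))*(1/12816) = (-3 + 132 + I*sqrt(165))*(1/12816) = (129 + I*sqrt(165))*(1/12816) = 43/4272 + I*sqrt(165)/12816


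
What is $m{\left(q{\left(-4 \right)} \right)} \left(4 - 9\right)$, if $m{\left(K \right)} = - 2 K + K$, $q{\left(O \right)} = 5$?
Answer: $25$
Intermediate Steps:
$m{\left(K \right)} = - K$
$m{\left(q{\left(-4 \right)} \right)} \left(4 - 9\right) = \left(-1\right) 5 \left(4 - 9\right) = \left(-5\right) \left(-5\right) = 25$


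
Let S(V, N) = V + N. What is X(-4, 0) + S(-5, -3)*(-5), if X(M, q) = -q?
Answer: 40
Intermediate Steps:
S(V, N) = N + V
X(-4, 0) + S(-5, -3)*(-5) = -1*0 + (-3 - 5)*(-5) = 0 - 8*(-5) = 0 + 40 = 40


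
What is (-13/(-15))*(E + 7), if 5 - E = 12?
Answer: 0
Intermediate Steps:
E = -7 (E = 5 - 1*12 = 5 - 12 = -7)
(-13/(-15))*(E + 7) = (-13/(-15))*(-7 + 7) = -13*(-1/15)*0 = (13/15)*0 = 0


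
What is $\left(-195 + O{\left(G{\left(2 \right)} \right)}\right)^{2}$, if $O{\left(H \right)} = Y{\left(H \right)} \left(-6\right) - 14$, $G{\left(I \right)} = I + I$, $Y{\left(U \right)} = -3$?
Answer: $36481$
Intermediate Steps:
$G{\left(I \right)} = 2 I$
$O{\left(H \right)} = 4$ ($O{\left(H \right)} = \left(-3\right) \left(-6\right) - 14 = 18 - 14 = 4$)
$\left(-195 + O{\left(G{\left(2 \right)} \right)}\right)^{2} = \left(-195 + 4\right)^{2} = \left(-191\right)^{2} = 36481$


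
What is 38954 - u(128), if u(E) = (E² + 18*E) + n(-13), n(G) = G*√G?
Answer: 20266 + 13*I*√13 ≈ 20266.0 + 46.872*I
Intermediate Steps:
n(G) = G^(3/2)
u(E) = E² + 18*E - 13*I*√13 (u(E) = (E² + 18*E) + (-13)^(3/2) = (E² + 18*E) - 13*I*√13 = E² + 18*E - 13*I*√13)
38954 - u(128) = 38954 - (128² + 18*128 - 13*I*√13) = 38954 - (16384 + 2304 - 13*I*√13) = 38954 - (18688 - 13*I*√13) = 38954 + (-18688 + 13*I*√13) = 20266 + 13*I*√13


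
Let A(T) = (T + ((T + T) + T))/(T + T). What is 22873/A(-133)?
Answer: 22873/2 ≈ 11437.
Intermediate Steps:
A(T) = 2 (A(T) = (T + (2*T + T))/((2*T)) = (T + 3*T)*(1/(2*T)) = (4*T)*(1/(2*T)) = 2)
22873/A(-133) = 22873/2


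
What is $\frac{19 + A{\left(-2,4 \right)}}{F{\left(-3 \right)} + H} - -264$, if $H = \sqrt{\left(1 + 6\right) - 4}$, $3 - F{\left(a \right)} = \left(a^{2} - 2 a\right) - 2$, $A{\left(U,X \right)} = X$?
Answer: $\frac{25378}{97} - \frac{23 \sqrt{3}}{97} \approx 261.22$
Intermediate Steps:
$F{\left(a \right)} = 5 - a^{2} + 2 a$ ($F{\left(a \right)} = 3 - \left(\left(a^{2} - 2 a\right) - 2\right) = 3 - \left(-2 + a^{2} - 2 a\right) = 3 + \left(2 - a^{2} + 2 a\right) = 5 - a^{2} + 2 a$)
$H = \sqrt{3}$ ($H = \sqrt{7 - 4} = \sqrt{3} \approx 1.732$)
$\frac{19 + A{\left(-2,4 \right)}}{F{\left(-3 \right)} + H} - -264 = \frac{19 + 4}{\left(5 - \left(-3\right)^{2} + 2 \left(-3\right)\right) + \sqrt{3}} - -264 = \frac{23}{\left(5 - 9 - 6\right) + \sqrt{3}} + 264 = \frac{23}{-10 + \sqrt{3}} + 264 = 264 + \frac{23}{-10 + \sqrt{3}}$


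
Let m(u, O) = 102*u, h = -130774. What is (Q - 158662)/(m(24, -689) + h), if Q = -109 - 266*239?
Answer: 222345/128326 ≈ 1.7327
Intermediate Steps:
Q = -63683 (Q = -109 - 63574 = -63683)
(Q - 158662)/(m(24, -689) + h) = (-63683 - 158662)/(102*24 - 130774) = -222345/(2448 - 130774) = -222345/(-128326) = -222345*(-1/128326) = 222345/128326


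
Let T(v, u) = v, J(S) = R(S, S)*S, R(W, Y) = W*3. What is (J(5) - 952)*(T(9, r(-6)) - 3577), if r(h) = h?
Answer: 3129136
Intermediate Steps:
R(W, Y) = 3*W
J(S) = 3*S² (J(S) = (3*S)*S = 3*S²)
(J(5) - 952)*(T(9, r(-6)) - 3577) = (3*5² - 952)*(9 - 3577) = (3*25 - 952)*(-3568) = (75 - 952)*(-3568) = -877*(-3568) = 3129136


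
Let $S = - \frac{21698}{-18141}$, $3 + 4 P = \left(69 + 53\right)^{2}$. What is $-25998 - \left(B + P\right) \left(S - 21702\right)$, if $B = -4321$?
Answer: $- \frac{78990485277}{6047} \approx -1.3063 \cdot 10^{7}$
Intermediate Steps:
$P = \frac{14881}{4}$ ($P = - \frac{3}{4} + \frac{\left(69 + 53\right)^{2}}{4} = - \frac{3}{4} + \frac{122^{2}}{4} = - \frac{3}{4} + \frac{1}{4} \cdot 14884 = - \frac{3}{4} + 3721 = \frac{14881}{4} \approx 3720.3$)
$S = \frac{21698}{18141}$ ($S = \left(-21698\right) \left(- \frac{1}{18141}\right) = \frac{21698}{18141} \approx 1.1961$)
$-25998 - \left(B + P\right) \left(S - 21702\right) = -25998 - \left(-4321 + \frac{14881}{4}\right) \left(\frac{21698}{18141} - 21702\right) = -25998 - \left(- \frac{2403}{4}\right) \left(- \frac{393674284}{18141}\right) = -25998 - \frac{78833275371}{6047} = - \frac{78990485277}{6047}$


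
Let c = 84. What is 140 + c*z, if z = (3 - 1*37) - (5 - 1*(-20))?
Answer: -4816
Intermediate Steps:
z = -59 (z = (3 - 37) - (5 + 20) = -34 - 1*25 = -34 - 25 = -59)
140 + c*z = 140 + 84*(-59) = 140 - 4956 = -4816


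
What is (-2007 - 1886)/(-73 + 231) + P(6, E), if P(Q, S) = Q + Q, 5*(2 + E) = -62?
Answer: -1997/158 ≈ -12.639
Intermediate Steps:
E = -72/5 (E = -2 + (1/5)*(-62) = -2 - 62/5 = -72/5 ≈ -14.400)
P(Q, S) = 2*Q
(-2007 - 1886)/(-73 + 231) + P(6, E) = (-2007 - 1886)/(-73 + 231) + 2*6 = -3893/158 + 12 = -1997/158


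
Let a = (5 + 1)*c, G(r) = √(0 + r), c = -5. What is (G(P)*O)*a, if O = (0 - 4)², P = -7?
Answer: -480*I*√7 ≈ -1270.0*I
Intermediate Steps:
G(r) = √r
a = -30 (a = (5 + 1)*(-5) = 6*(-5) = -30)
O = 16 (O = (-4)² = 16)
(G(P)*O)*a = (√(-7)*16)*(-30) = ((I*√7)*16)*(-30) = (16*I*√7)*(-30) = -480*I*√7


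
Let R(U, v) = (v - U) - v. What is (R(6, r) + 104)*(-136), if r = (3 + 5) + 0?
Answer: -13328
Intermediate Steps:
r = 8 (r = 8 + 0 = 8)
R(U, v) = -U
(R(6, r) + 104)*(-136) = (-1*6 + 104)*(-136) = (-6 + 104)*(-136) = 98*(-136) = -13328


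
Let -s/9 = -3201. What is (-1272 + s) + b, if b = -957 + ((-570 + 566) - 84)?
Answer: 26492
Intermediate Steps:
s = 28809 (s = -9*(-3201) = 28809)
b = -1045 (b = -957 + (-4 - 84) = -957 - 88 = -1045)
(-1272 + s) + b = (-1272 + 28809) - 1045 = 27537 - 1045 = 26492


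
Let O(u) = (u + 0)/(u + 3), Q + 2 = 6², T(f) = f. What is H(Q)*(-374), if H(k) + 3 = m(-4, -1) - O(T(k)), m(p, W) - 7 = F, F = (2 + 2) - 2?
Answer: -70312/37 ≈ -1900.3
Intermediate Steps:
F = 2 (F = 4 - 2 = 2)
Q = 34 (Q = -2 + 6² = -2 + 36 = 34)
O(u) = u/(3 + u)
m(p, W) = 9 (m(p, W) = 7 + 2 = 9)
H(k) = 6 - k/(3 + k) (H(k) = -3 + (9 - k/(3 + k)) = 6 - k/(3 + k))
H(Q)*(-374) = ((18 + 5*34)/(3 + 34))*(-374) = ((18 + 170)/37)*(-374) = ((1/37)*188)*(-374) = (188/37)*(-374) = -70312/37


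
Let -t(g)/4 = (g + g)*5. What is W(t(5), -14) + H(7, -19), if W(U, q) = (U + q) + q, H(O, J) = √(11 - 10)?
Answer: -227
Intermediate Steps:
H(O, J) = 1 (H(O, J) = √1 = 1)
t(g) = -40*g (t(g) = -4*(g + g)*5 = -4*2*g*5 = -40*g)
W(U, q) = U + 2*q
W(t(5), -14) + H(7, -19) = (-40*5 + 2*(-14)) + 1 = (-200 - 28) + 1 = -228 + 1 = -227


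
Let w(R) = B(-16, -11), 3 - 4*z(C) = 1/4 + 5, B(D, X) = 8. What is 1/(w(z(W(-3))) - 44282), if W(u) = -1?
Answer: -1/44274 ≈ -2.2587e-5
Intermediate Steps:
z(C) = -9/16 (z(C) = ¾ - (1/4 + 5)/4 = ¾ - (¼ + 5)/4 = ¾ - ¼*21/4 = ¾ - 21/16 = -9/16)
w(R) = 8
1/(w(z(W(-3))) - 44282) = 1/(8 - 44282) = 1/(-44274) = -1/44274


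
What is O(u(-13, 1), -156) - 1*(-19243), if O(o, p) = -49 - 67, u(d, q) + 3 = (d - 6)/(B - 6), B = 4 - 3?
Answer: 19127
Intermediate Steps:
B = 1
u(d, q) = -9/5 - d/5 (u(d, q) = -3 + (d - 6)/(1 - 6) = -3 + (-6 + d)/(-5) = -3 + (-6 + d)*(-1/5) = -3 + (6/5 - d/5) = -9/5 - d/5)
O(o, p) = -116
O(u(-13, 1), -156) - 1*(-19243) = -116 - 1*(-19243) = -116 + 19243 = 19127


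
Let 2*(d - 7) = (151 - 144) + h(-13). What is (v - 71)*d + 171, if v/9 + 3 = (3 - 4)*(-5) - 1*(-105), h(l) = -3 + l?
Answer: 2401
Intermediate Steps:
v = 963 (v = -27 + 9*((3 - 4)*(-5) - 1*(-105)) = -27 + 9*(-1*(-5) + 105) = -27 + 9*(5 + 105) = -27 + 9*110 = -27 + 990 = 963)
d = 5/2 (d = 7 + ((151 - 144) + (-3 - 13))/2 = 7 + (7 - 16)/2 = 7 + (1/2)*(-9) = 7 - 9/2 = 5/2 ≈ 2.5000)
(v - 71)*d + 171 = (963 - 71)*(5/2) + 171 = 892*(5/2) + 171 = 2230 + 171 = 2401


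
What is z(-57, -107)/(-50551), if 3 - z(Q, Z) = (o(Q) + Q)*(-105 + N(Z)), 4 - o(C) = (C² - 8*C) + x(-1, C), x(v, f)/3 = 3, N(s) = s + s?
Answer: 1201670/50551 ≈ 23.771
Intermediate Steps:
N(s) = 2*s
x(v, f) = 9 (x(v, f) = 3*3 = 9)
o(C) = -5 - C² + 8*C (o(C) = 4 - ((C² - 8*C) + 9) = 4 - (9 + C² - 8*C) = 4 + (-9 - C² + 8*C) = -5 - C² + 8*C)
z(Q, Z) = 3 - (-105 + 2*Z)*(-5 - Q² + 9*Q) (z(Q, Z) = 3 - ((-5 - Q² + 8*Q) + Q)*(-105 + 2*Z) = 3 - (-5 - Q² + 9*Q)*(-105 + 2*Z) = 3 - (-105 + 2*Z)*(-5 - Q² + 9*Q))
z(-57, -107)/(-50551) = (-522 - 105*(-57)² + 10*(-107) + 945*(-57) - 18*(-57)*(-107) + 2*(-107)*(-57)²)/(-50551) = (-522 - 105*3249 - 1070 - 53865 - 109782 + 2*(-107)*3249)*(-1/50551) = (-522 - 341145 - 1070 - 53865 - 109782 - 695286)*(-1/50551) = -1201670*(-1/50551) = 1201670/50551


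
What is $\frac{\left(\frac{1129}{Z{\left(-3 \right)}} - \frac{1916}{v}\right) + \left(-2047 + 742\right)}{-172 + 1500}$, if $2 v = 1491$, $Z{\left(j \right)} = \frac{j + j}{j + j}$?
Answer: $- \frac{33281}{247506} \approx -0.13447$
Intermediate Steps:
$Z{\left(j \right)} = 1$ ($Z{\left(j \right)} = \frac{2 j}{2 j} = 2 j \frac{1}{2 j} = 1$)
$v = \frac{1491}{2}$ ($v = \frac{1}{2} \cdot 1491 = \frac{1491}{2} \approx 745.5$)
$\frac{\left(\frac{1129}{Z{\left(-3 \right)}} - \frac{1916}{v}\right) + \left(-2047 + 742\right)}{-172 + 1500} = \frac{\left(\frac{1129}{1} - \frac{1916}{\frac{1491}{2}}\right) + \left(-2047 + 742\right)}{-172 + 1500} = \frac{\left(1129 \cdot 1 - \frac{3832}{1491}\right) - 1305}{1328} = \left(\left(1129 - \frac{3832}{1491}\right) - 1305\right) \frac{1}{1328} = \left(\frac{1679507}{1491} - 1305\right) \frac{1}{1328} = \left(- \frac{266248}{1491}\right) \frac{1}{1328} = - \frac{33281}{247506}$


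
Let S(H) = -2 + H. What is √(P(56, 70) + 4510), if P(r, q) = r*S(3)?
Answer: √4566 ≈ 67.572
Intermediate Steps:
P(r, q) = r (P(r, q) = r*(-2 + 3) = r*1 = r)
√(P(56, 70) + 4510) = √(56 + 4510) = √4566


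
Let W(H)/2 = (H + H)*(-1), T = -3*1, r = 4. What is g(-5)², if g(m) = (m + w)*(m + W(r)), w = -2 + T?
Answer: 44100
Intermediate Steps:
T = -3
W(H) = -4*H (W(H) = 2*((H + H)*(-1)) = 2*((2*H)*(-1)) = 2*(-2*H) = -4*H)
w = -5 (w = -2 - 3 = -5)
g(m) = (-16 + m)*(-5 + m) (g(m) = (m - 5)*(m - 4*4) = (-5 + m)*(m - 16) = (-5 + m)*(-16 + m) = (-16 + m)*(-5 + m))
g(-5)² = (80 + (-5)² - 21*(-5))² = (80 + 25 + 105)² = 210² = 44100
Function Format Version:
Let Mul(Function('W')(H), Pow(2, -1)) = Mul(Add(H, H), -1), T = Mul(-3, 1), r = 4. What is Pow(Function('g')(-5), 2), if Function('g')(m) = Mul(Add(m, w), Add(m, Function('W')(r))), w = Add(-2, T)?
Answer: 44100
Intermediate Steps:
T = -3
Function('W')(H) = Mul(-4, H) (Function('W')(H) = Mul(2, Mul(Add(H, H), -1)) = Mul(2, Mul(Mul(2, H), -1)) = Mul(2, Mul(-2, H)) = Mul(-4, H))
w = -5 (w = Add(-2, -3) = -5)
Function('g')(m) = Mul(Add(-16, m), Add(-5, m)) (Function('g')(m) = Mul(Add(m, -5), Add(m, Mul(-4, 4))) = Mul(Add(-5, m), Add(m, -16)) = Mul(Add(-5, m), Add(-16, m)) = Mul(Add(-16, m), Add(-5, m)))
Pow(Function('g')(-5), 2) = Pow(Add(80, Pow(-5, 2), Mul(-21, -5)), 2) = Pow(Add(80, 25, 105), 2) = Pow(210, 2) = 44100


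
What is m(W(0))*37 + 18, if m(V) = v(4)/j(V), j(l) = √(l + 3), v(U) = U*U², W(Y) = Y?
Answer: 18 + 2368*√3/3 ≈ 1385.2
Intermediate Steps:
v(U) = U³
j(l) = √(3 + l)
m(V) = 64/√(3 + V) (m(V) = 4³/(√(3 + V)) = 64/√(3 + V))
m(W(0))*37 + 18 = (64/√(3 + 0))*37 + 18 = (64/√3)*37 + 18 = (64*(√3/3))*37 + 18 = (64*√3/3)*37 + 18 = 2368*√3/3 + 18 = 18 + 2368*√3/3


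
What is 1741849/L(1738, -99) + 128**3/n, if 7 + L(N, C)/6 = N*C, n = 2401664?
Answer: -15767241811/19371183882 ≈ -0.81395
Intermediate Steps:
L(N, C) = -42 + 6*C*N (L(N, C) = -42 + 6*(N*C) = -42 + 6*(C*N) = -42 + 6*C*N)
1741849/L(1738, -99) + 128**3/n = 1741849/(-42 + 6*(-99)*1738) + 128**3/2401664 = 1741849/(-42 - 1032372) + 2097152*(1/2401664) = 1741849/(-1032414) + 16384/18763 = 1741849*(-1/1032414) + 16384/18763 = -1741849/1032414 + 16384/18763 = -15767241811/19371183882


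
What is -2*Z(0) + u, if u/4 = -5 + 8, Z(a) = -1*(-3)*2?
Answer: 0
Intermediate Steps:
Z(a) = 6 (Z(a) = 3*2 = 6)
u = 12 (u = 4*(-5 + 8) = 4*3 = 12)
-2*Z(0) + u = -2*6 + 12 = -12 + 12 = 0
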